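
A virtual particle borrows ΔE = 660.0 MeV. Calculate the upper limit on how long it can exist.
4.986 × 10^-25 s

Using the energy-time uncertainty principle:
ΔEΔt ≥ ℏ/2

For a virtual particle borrowing energy ΔE, the maximum lifetime is:
Δt_max = ℏ/(2ΔE)

Converting energy:
ΔE = 660.0 MeV = 1.057e-10 J

Δt_max = (1.055e-34 J·s) / (2 × 1.057e-10 J)
Δt_max = 4.986e-25 s = 4.986 × 10^-25 s

Virtual particles with higher borrowed energy exist for shorter times.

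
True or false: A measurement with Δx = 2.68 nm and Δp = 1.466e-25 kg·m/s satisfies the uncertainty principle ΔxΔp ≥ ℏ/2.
Yes, it satisfies the uncertainty principle.

Calculate the product ΔxΔp:
ΔxΔp = (2.680e-09 m) × (1.466e-25 kg·m/s)
ΔxΔp = 3.929e-34 J·s

Compare to the minimum allowed value ℏ/2:
ℏ/2 = 5.273e-35 J·s

Since ΔxΔp = 3.929e-34 J·s ≥ 5.273e-35 J·s = ℏ/2,
the measurement satisfies the uncertainty principle.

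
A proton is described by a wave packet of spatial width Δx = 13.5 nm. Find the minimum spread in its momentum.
3.906 × 10^-27 kg·m/s

For a wave packet, the spatial width Δx and momentum spread Δp are related by the uncertainty principle:
ΔxΔp ≥ ℏ/2

The minimum momentum spread is:
Δp_min = ℏ/(2Δx)
Δp_min = (1.055e-34 J·s) / (2 × 1.350e-08 m)
Δp_min = 3.906e-27 kg·m/s

A wave packet cannot have both a well-defined position and well-defined momentum.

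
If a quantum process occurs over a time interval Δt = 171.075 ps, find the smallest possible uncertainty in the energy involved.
1.924 μeV

Using the energy-time uncertainty principle:
ΔEΔt ≥ ℏ/2

The minimum uncertainty in energy is:
ΔE_min = ℏ/(2Δt)
ΔE_min = (1.055e-34 J·s) / (2 × 1.711e-10 s)
ΔE_min = 3.082e-25 J = 1.924 μeV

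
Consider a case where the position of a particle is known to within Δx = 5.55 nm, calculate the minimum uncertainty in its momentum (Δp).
9.501 × 10^-27 kg·m/s

Using the Heisenberg uncertainty principle:
ΔxΔp ≥ ℏ/2

The minimum uncertainty in momentum is:
Δp_min = ℏ/(2Δx)
Δp_min = (1.055e-34 J·s) / (2 × 5.550e-09 m)
Δp_min = 9.501e-27 kg·m/s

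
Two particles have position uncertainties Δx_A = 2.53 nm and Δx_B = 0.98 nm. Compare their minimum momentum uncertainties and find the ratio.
Particle B has the larger minimum momentum uncertainty, by a factor of 2.58.

For each particle, the minimum momentum uncertainty is Δp_min = ℏ/(2Δx):

Particle A: Δp_A = ℏ/(2×2.530e-09 m) = 2.084e-26 kg·m/s
Particle B: Δp_B = ℏ/(2×9.800e-10 m) = 5.380e-26 kg·m/s

Ratio: Δp_B/Δp_A = 2.58

Since Δp_min ∝ 1/Δx, the particle with smaller position uncertainty (B) has larger momentum uncertainty.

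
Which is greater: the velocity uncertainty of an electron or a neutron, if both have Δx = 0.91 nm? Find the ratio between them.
The electron has the larger minimum velocity uncertainty, by a ratio of 1838.7.

For both particles, Δp_min = ℏ/(2Δx) = 5.794e-26 kg·m/s (same for both).

The velocity uncertainty is Δv = Δp/m:
- electron: Δv = 5.794e-26 / 9.109e-31 = 6.361e+04 m/s = 63.609 km/s
- neutron: Δv = 5.794e-26 / 1.675e-27 = 3.459e+01 m/s = 34.595 m/s

Ratio: 6.361e+04 / 3.459e+01 = 1838.7

The lighter particle has larger velocity uncertainty because Δv ∝ 1/m.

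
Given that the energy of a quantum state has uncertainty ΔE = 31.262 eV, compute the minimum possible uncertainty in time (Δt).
10.527 as

Using the energy-time uncertainty principle:
ΔEΔt ≥ ℏ/2

The minimum uncertainty in time is:
Δt_min = ℏ/(2ΔE)
Δt_min = (1.055e-34 J·s) / (2 × 5.009e-18 J)
Δt_min = 1.053e-17 s = 10.527 as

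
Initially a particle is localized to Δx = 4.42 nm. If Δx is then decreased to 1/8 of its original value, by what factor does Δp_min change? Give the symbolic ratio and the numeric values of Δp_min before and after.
Original Δp_min = 1.193 × 10^-26 kg·m/s; new Δp'_min = 9.544 × 10^-26 kg·m/s; ratio Δp'_min/Δp_min = 8.

From the uncertainty principle ΔxΔp ≥ ℏ/2, the minimum momentum uncertainty is Δp_min = ℏ/(2Δx).

Original (Δx = 4.42 nm = 4.420e-09 m):
Δp_min = (1.055e-34 J·s)/(2 × 4.420e-09 m) = 1.193e-26 kg·m/s

When Δx → (1/8)Δx:
Δp'_min = ℏ/(2 × (1/8)Δx) = 8 × ℏ/(2Δx) = 8 × Δp_min
Δp'_min = 8 × 1.193e-26 kg·m/s = 9.544e-26 kg·m/s

Since Δp_min ∝ 1/Δx, when Δx is decreased to 1/8 of its original value, Δp_min increases to 8 times its original value.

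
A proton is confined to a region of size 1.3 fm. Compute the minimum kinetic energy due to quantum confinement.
3.069 MeV

Using the uncertainty principle:

1. Position uncertainty: Δx ≈ 1.300e-15 m
2. Minimum momentum uncertainty: Δp = ℏ/(2Δx) = 4.056e-20 kg·m/s
3. Minimum kinetic energy:
   KE = (Δp)²/(2m) = (4.056e-20)²/(2 × 1.673e-27 kg)
   KE = 4.918e-13 J = 3.069 MeV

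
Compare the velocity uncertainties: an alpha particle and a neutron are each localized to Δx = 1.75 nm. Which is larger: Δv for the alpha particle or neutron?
The neutron has the larger minimum velocity uncertainty, by a ratio of 4.0.

For both particles, Δp_min = ℏ/(2Δx) = 3.013e-26 kg·m/s (same for both).

The velocity uncertainty is Δv = Δp/m:
- alpha particle: Δv = 3.013e-26 / 6.645e-27 = 4.535e+00 m/s = 4.535 m/s
- neutron: Δv = 3.013e-26 / 1.675e-27 = 1.799e+01 m/s = 17.989 m/s

Ratio: 1.799e+01 / 4.535e+00 = 4.0

The lighter particle has larger velocity uncertainty because Δv ∝ 1/m.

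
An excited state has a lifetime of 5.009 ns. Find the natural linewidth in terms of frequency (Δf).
15.887 MHz

Using the energy-time uncertainty principle and E = hf:
ΔEΔt ≥ ℏ/2
hΔf·Δt ≥ ℏ/2

The minimum frequency uncertainty is:
Δf = ℏ/(2hτ) = 1/(4πτ)
Δf = 1/(4π × 5.009e-09 s)
Δf = 1.589e+07 Hz = 15.887 MHz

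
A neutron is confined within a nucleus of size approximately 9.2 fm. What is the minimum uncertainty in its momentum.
5.731 × 10^-21 kg·m/s

Using the Heisenberg uncertainty principle:
ΔxΔp ≥ ℏ/2

With Δx ≈ L = 9.200e-15 m (the confinement size):
Δp_min = ℏ/(2Δx)
Δp_min = (1.055e-34 J·s) / (2 × 9.200e-15 m)
Δp_min = 5.731e-21 kg·m/s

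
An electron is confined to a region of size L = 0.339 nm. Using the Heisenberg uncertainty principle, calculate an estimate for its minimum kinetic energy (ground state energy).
82.883 meV

Using the uncertainty principle to estimate ground state energy:

1. The position uncertainty is approximately the confinement size:
   Δx ≈ L = 3.390e-10 m

2. From ΔxΔp ≥ ℏ/2, the minimum momentum uncertainty is:
   Δp ≈ ℏ/(2L) = 1.555e-25 kg·m/s

3. The kinetic energy is approximately:
   KE ≈ (Δp)²/(2m) = (1.555e-25)²/(2 × 9.109e-31 kg)
   KE ≈ 1.328e-20 J = 82.883 meV

This is an order-of-magnitude estimate of the ground state energy.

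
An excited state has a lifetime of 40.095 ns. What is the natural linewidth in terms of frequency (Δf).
1.985 MHz

Using the energy-time uncertainty principle and E = hf:
ΔEΔt ≥ ℏ/2
hΔf·Δt ≥ ℏ/2

The minimum frequency uncertainty is:
Δf = ℏ/(2hτ) = 1/(4πτ)
Δf = 1/(4π × 4.009e-08 s)
Δf = 1.985e+06 Hz = 1.985 MHz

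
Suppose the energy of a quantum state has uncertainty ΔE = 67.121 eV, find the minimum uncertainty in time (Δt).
4.903 as

Using the energy-time uncertainty principle:
ΔEΔt ≥ ℏ/2

The minimum uncertainty in time is:
Δt_min = ℏ/(2ΔE)
Δt_min = (1.055e-34 J·s) / (2 × 1.075e-17 J)
Δt_min = 4.903e-18 s = 4.903 as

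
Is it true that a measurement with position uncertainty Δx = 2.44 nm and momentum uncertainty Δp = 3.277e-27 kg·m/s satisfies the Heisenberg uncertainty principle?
No, it violates the uncertainty principle (impossible measurement).

Calculate the product ΔxΔp:
ΔxΔp = (2.440e-09 m) × (3.277e-27 kg·m/s)
ΔxΔp = 7.996e-36 J·s

Compare to the minimum allowed value ℏ/2:
ℏ/2 = 5.273e-35 J·s

Since ΔxΔp = 7.996e-36 J·s < 5.273e-35 J·s = ℏ/2,
the measurement violates the uncertainty principle.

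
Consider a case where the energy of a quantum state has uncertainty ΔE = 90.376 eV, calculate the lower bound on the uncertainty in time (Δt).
3.642 as

Using the energy-time uncertainty principle:
ΔEΔt ≥ ℏ/2

The minimum uncertainty in time is:
Δt_min = ℏ/(2ΔE)
Δt_min = (1.055e-34 J·s) / (2 × 1.448e-17 J)
Δt_min = 3.642e-18 s = 3.642 as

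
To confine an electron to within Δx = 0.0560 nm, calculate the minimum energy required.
3.037 eV

Localizing a particle requires giving it sufficient momentum uncertainty:

1. From uncertainty principle: Δp ≥ ℏ/(2Δx)
   Δp_min = (1.055e-34 J·s) / (2 × 5.600e-11 m)
   Δp_min = 9.416e-25 kg·m/s

2. This momentum uncertainty corresponds to kinetic energy:
   KE ≈ (Δp)²/(2m) = (9.416e-25)²/(2 × 9.109e-31 kg)
   KE = 4.866e-19 J = 3.037 eV

Tighter localization requires more energy.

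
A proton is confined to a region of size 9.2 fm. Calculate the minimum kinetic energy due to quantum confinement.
61.288 keV

Using the uncertainty principle:

1. Position uncertainty: Δx ≈ 9.200e-15 m
2. Minimum momentum uncertainty: Δp = ℏ/(2Δx) = 5.731e-21 kg·m/s
3. Minimum kinetic energy:
   KE = (Δp)²/(2m) = (5.731e-21)²/(2 × 1.673e-27 kg)
   KE = 9.819e-15 J = 61.288 keV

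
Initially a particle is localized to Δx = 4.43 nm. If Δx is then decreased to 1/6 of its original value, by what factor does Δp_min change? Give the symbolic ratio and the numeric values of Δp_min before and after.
Original Δp_min = 1.190 × 10^-26 kg·m/s; new Δp'_min = 7.142 × 10^-26 kg·m/s; ratio Δp'_min/Δp_min = 6.

From the uncertainty principle ΔxΔp ≥ ℏ/2, the minimum momentum uncertainty is Δp_min = ℏ/(2Δx).

Original (Δx = 4.43 nm = 4.430e-09 m):
Δp_min = (1.055e-34 J·s)/(2 × 4.430e-09 m) = 1.190e-26 kg·m/s

When Δx → (1/6)Δx:
Δp'_min = ℏ/(2 × (1/6)Δx) = 6 × ℏ/(2Δx) = 6 × Δp_min
Δp'_min = 6 × 1.190e-26 kg·m/s = 7.142e-26 kg·m/s

Since Δp_min ∝ 1/Δx, when Δx is decreased to 1/6 of its original value, Δp_min increases to 6 times its original value.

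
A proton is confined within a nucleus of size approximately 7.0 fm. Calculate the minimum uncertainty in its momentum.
7.533 × 10^-21 kg·m/s

Using the Heisenberg uncertainty principle:
ΔxΔp ≥ ℏ/2

With Δx ≈ L = 7.000e-15 m (the confinement size):
Δp_min = ℏ/(2Δx)
Δp_min = (1.055e-34 J·s) / (2 × 7.000e-15 m)
Δp_min = 7.533e-21 kg·m/s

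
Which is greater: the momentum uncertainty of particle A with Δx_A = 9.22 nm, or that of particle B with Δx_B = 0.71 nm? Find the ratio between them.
Particle B has the larger minimum momentum uncertainty, by a factor of 12.99.

For each particle, the minimum momentum uncertainty is Δp_min = ℏ/(2Δx):

Particle A: Δp_A = ℏ/(2×9.220e-09 m) = 5.719e-27 kg·m/s
Particle B: Δp_B = ℏ/(2×7.100e-10 m) = 7.427e-26 kg·m/s

Ratio: Δp_B/Δp_A = 12.99

Since Δp_min ∝ 1/Δx, the particle with smaller position uncertainty (B) has larger momentum uncertainty.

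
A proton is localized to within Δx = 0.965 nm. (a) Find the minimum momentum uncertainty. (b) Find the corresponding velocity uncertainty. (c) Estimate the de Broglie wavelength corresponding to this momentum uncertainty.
(a) Δp_min = 5.464 × 10^-26 kg·m/s
(b) Δv_min = 32.668 m/s
(c) λ_dB = 12.127 nm

Step-by-step:

(a) From the uncertainty principle:
Δp_min = ℏ/(2Δx) = (1.055e-34 J·s)/(2 × 9.650e-10 m) = 5.464e-26 kg·m/s

(b) The velocity uncertainty:
Δv = Δp/m = (5.464e-26 kg·m/s)/(1.673e-27 kg) = 3.267e+01 m/s = 32.668 m/s

(c) The de Broglie wavelength for this momentum:
λ = h/p = (6.626e-34 J·s)/(5.464e-26 kg·m/s) = 1.213e-08 m = 12.127 nm

Note: The de Broglie wavelength is comparable to the localization size, as expected from wave-particle duality.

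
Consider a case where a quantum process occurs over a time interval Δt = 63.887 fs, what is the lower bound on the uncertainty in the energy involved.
5.151 meV

Using the energy-time uncertainty principle:
ΔEΔt ≥ ℏ/2

The minimum uncertainty in energy is:
ΔE_min = ℏ/(2Δt)
ΔE_min = (1.055e-34 J·s) / (2 × 6.389e-14 s)
ΔE_min = 8.253e-22 J = 5.151 meV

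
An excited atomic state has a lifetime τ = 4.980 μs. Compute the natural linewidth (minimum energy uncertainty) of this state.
66.086 peV

Using the energy-time uncertainty principle:
ΔEΔt ≥ ℏ/2

The lifetime τ represents the time uncertainty Δt.
The natural linewidth (minimum energy uncertainty) is:

ΔE = ℏ/(2τ)
ΔE = (1.055e-34 J·s) / (2 × 4.980e-06 s)
ΔE = 1.059e-29 J = 66.086 peV

This natural linewidth limits the precision of spectroscopic measurements.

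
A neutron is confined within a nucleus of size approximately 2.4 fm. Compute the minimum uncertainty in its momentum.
2.197 × 10^-20 kg·m/s

Using the Heisenberg uncertainty principle:
ΔxΔp ≥ ℏ/2

With Δx ≈ L = 2.400e-15 m (the confinement size):
Δp_min = ℏ/(2Δx)
Δp_min = (1.055e-34 J·s) / (2 × 2.400e-15 m)
Δp_min = 2.197e-20 kg·m/s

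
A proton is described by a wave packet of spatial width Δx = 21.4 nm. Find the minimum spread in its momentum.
2.464 × 10^-27 kg·m/s

For a wave packet, the spatial width Δx and momentum spread Δp are related by the uncertainty principle:
ΔxΔp ≥ ℏ/2

The minimum momentum spread is:
Δp_min = ℏ/(2Δx)
Δp_min = (1.055e-34 J·s) / (2 × 2.140e-08 m)
Δp_min = 2.464e-27 kg·m/s

A wave packet cannot have both a well-defined position and well-defined momentum.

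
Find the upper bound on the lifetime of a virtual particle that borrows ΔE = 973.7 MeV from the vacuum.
3.380 × 10^-25 s

Using the energy-time uncertainty principle:
ΔEΔt ≥ ℏ/2

For a virtual particle borrowing energy ΔE, the maximum lifetime is:
Δt_max = ℏ/(2ΔE)

Converting energy:
ΔE = 973.7 MeV = 1.560e-10 J

Δt_max = (1.055e-34 J·s) / (2 × 1.560e-10 J)
Δt_max = 3.380e-25 s = 3.380 × 10^-25 s

Virtual particles with higher borrowed energy exist for shorter times.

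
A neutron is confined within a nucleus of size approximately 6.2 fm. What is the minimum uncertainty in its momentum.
8.505 × 10^-21 kg·m/s

Using the Heisenberg uncertainty principle:
ΔxΔp ≥ ℏ/2

With Δx ≈ L = 6.200e-15 m (the confinement size):
Δp_min = ℏ/(2Δx)
Δp_min = (1.055e-34 J·s) / (2 × 6.200e-15 m)
Δp_min = 8.505e-21 kg·m/s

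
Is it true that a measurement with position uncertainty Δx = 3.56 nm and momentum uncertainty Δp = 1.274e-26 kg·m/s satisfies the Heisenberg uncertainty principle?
No, it violates the uncertainty principle (impossible measurement).

Calculate the product ΔxΔp:
ΔxΔp = (3.560e-09 m) × (1.274e-26 kg·m/s)
ΔxΔp = 4.535e-35 J·s

Compare to the minimum allowed value ℏ/2:
ℏ/2 = 5.273e-35 J·s

Since ΔxΔp = 4.535e-35 J·s < 5.273e-35 J·s = ℏ/2,
the measurement violates the uncertainty principle.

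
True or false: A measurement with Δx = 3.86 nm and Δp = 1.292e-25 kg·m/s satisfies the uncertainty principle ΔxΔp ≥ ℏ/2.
Yes, it satisfies the uncertainty principle.

Calculate the product ΔxΔp:
ΔxΔp = (3.860e-09 m) × (1.292e-25 kg·m/s)
ΔxΔp = 4.987e-34 J·s

Compare to the minimum allowed value ℏ/2:
ℏ/2 = 5.273e-35 J·s

Since ΔxΔp = 4.987e-34 J·s ≥ 5.273e-35 J·s = ℏ/2,
the measurement satisfies the uncertainty principle.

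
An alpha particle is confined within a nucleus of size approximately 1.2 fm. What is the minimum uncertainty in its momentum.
4.394 × 10^-20 kg·m/s

Using the Heisenberg uncertainty principle:
ΔxΔp ≥ ℏ/2

With Δx ≈ L = 1.200e-15 m (the confinement size):
Δp_min = ℏ/(2Δx)
Δp_min = (1.055e-34 J·s) / (2 × 1.200e-15 m)
Δp_min = 4.394e-20 kg·m/s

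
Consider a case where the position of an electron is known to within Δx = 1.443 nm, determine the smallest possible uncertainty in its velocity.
40.114 km/s

Using the Heisenberg uncertainty principle and Δp = mΔv:
ΔxΔp ≥ ℏ/2
Δx(mΔv) ≥ ℏ/2

The minimum uncertainty in velocity is:
Δv_min = ℏ/(2mΔx)
Δv_min = (1.055e-34 J·s) / (2 × 9.109e-31 kg × 1.443e-09 m)
Δv_min = 4.011e+04 m/s = 40.114 km/s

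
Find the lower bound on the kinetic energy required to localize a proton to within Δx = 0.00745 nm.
93.463 meV

Localizing a particle requires giving it sufficient momentum uncertainty:

1. From uncertainty principle: Δp ≥ ℏ/(2Δx)
   Δp_min = (1.055e-34 J·s) / (2 × 7.450e-12 m)
   Δp_min = 7.078e-24 kg·m/s

2. This momentum uncertainty corresponds to kinetic energy:
   KE ≈ (Δp)²/(2m) = (7.078e-24)²/(2 × 1.673e-27 kg)
   KE = 1.497e-20 J = 93.463 meV

Tighter localization requires more energy.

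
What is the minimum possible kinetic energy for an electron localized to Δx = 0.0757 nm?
1.662 eV

Localizing a particle requires giving it sufficient momentum uncertainty:

1. From uncertainty principle: Δp ≥ ℏ/(2Δx)
   Δp_min = (1.055e-34 J·s) / (2 × 7.570e-11 m)
   Δp_min = 6.965e-25 kg·m/s

2. This momentum uncertainty corresponds to kinetic energy:
   KE ≈ (Δp)²/(2m) = (6.965e-25)²/(2 × 9.109e-31 kg)
   KE = 2.663e-19 J = 1.662 eV

Tighter localization requires more energy.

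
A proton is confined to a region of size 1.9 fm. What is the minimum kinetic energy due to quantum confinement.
1.437 MeV

Using the uncertainty principle:

1. Position uncertainty: Δx ≈ 1.900e-15 m
2. Minimum momentum uncertainty: Δp = ℏ/(2Δx) = 2.775e-20 kg·m/s
3. Minimum kinetic energy:
   KE = (Δp)²/(2m) = (2.775e-20)²/(2 × 1.673e-27 kg)
   KE = 2.302e-13 J = 1.437 MeV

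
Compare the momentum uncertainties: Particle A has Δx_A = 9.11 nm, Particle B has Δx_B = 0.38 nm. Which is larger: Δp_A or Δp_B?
Particle B has the larger minimum momentum uncertainty, by a factor of 23.97.

For each particle, the minimum momentum uncertainty is Δp_min = ℏ/(2Δx):

Particle A: Δp_A = ℏ/(2×9.110e-09 m) = 5.788e-27 kg·m/s
Particle B: Δp_B = ℏ/(2×3.800e-10 m) = 1.388e-25 kg·m/s

Ratio: Δp_B/Δp_A = 23.97

Since Δp_min ∝ 1/Δx, the particle with smaller position uncertainty (B) has larger momentum uncertainty.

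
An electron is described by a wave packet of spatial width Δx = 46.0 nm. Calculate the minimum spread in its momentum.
1.146 × 10^-27 kg·m/s

For a wave packet, the spatial width Δx and momentum spread Δp are related by the uncertainty principle:
ΔxΔp ≥ ℏ/2

The minimum momentum spread is:
Δp_min = ℏ/(2Δx)
Δp_min = (1.055e-34 J·s) / (2 × 4.600e-08 m)
Δp_min = 1.146e-27 kg·m/s

A wave packet cannot have both a well-defined position and well-defined momentum.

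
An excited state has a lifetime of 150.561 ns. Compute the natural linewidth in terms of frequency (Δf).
528.540 kHz

Using the energy-time uncertainty principle and E = hf:
ΔEΔt ≥ ℏ/2
hΔf·Δt ≥ ℏ/2

The minimum frequency uncertainty is:
Δf = ℏ/(2hτ) = 1/(4πτ)
Δf = 1/(4π × 1.506e-07 s)
Δf = 5.285e+05 Hz = 528.540 kHz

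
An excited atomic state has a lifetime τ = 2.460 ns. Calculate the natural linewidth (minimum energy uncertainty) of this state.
133.783 neV

Using the energy-time uncertainty principle:
ΔEΔt ≥ ℏ/2

The lifetime τ represents the time uncertainty Δt.
The natural linewidth (minimum energy uncertainty) is:

ΔE = ℏ/(2τ)
ΔE = (1.055e-34 J·s) / (2 × 2.460e-09 s)
ΔE = 2.143e-26 J = 133.783 neV

This natural linewidth limits the precision of spectroscopic measurements.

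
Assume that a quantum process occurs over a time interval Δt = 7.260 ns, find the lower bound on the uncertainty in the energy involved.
45.331 neV

Using the energy-time uncertainty principle:
ΔEΔt ≥ ℏ/2

The minimum uncertainty in energy is:
ΔE_min = ℏ/(2Δt)
ΔE_min = (1.055e-34 J·s) / (2 × 7.260e-09 s)
ΔE_min = 7.263e-27 J = 45.331 neV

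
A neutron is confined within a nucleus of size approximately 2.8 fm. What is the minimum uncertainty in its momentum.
1.883 × 10^-20 kg·m/s

Using the Heisenberg uncertainty principle:
ΔxΔp ≥ ℏ/2

With Δx ≈ L = 2.800e-15 m (the confinement size):
Δp_min = ℏ/(2Δx)
Δp_min = (1.055e-34 J·s) / (2 × 2.800e-15 m)
Δp_min = 1.883e-20 kg·m/s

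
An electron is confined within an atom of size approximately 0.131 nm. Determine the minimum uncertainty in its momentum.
4.025 × 10^-25 kg·m/s

Using the Heisenberg uncertainty principle:
ΔxΔp ≥ ℏ/2

With Δx ≈ L = 1.310e-10 m (the confinement size):
Δp_min = ℏ/(2Δx)
Δp_min = (1.055e-34 J·s) / (2 × 1.310e-10 m)
Δp_min = 4.025e-25 kg·m/s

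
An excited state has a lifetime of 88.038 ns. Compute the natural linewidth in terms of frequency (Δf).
903.899 kHz

Using the energy-time uncertainty principle and E = hf:
ΔEΔt ≥ ℏ/2
hΔf·Δt ≥ ℏ/2

The minimum frequency uncertainty is:
Δf = ℏ/(2hτ) = 1/(4πτ)
Δf = 1/(4π × 8.804e-08 s)
Δf = 9.039e+05 Hz = 903.899 kHz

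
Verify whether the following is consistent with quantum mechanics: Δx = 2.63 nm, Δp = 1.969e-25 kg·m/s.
Yes, it satisfies the uncertainty principle.

Calculate the product ΔxΔp:
ΔxΔp = (2.630e-09 m) × (1.969e-25 kg·m/s)
ΔxΔp = 5.178e-34 J·s

Compare to the minimum allowed value ℏ/2:
ℏ/2 = 5.273e-35 J·s

Since ΔxΔp = 5.178e-34 J·s ≥ 5.273e-35 J·s = ℏ/2,
the measurement satisfies the uncertainty principle.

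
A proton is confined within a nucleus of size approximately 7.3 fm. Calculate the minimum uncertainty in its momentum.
7.223 × 10^-21 kg·m/s

Using the Heisenberg uncertainty principle:
ΔxΔp ≥ ℏ/2

With Δx ≈ L = 7.300e-15 m (the confinement size):
Δp_min = ℏ/(2Δx)
Δp_min = (1.055e-34 J·s) / (2 × 7.300e-15 m)
Δp_min = 7.223e-21 kg·m/s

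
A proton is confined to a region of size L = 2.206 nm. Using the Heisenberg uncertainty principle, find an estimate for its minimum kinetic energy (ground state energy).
1.066 μeV

Using the uncertainty principle to estimate ground state energy:

1. The position uncertainty is approximately the confinement size:
   Δx ≈ L = 2.206e-09 m

2. From ΔxΔp ≥ ℏ/2, the minimum momentum uncertainty is:
   Δp ≈ ℏ/(2L) = 2.390e-26 kg·m/s

3. The kinetic energy is approximately:
   KE ≈ (Δp)²/(2m) = (2.390e-26)²/(2 × 1.673e-27 kg)
   KE ≈ 1.708e-25 J = 1.066 μeV

This is an order-of-magnitude estimate of the ground state energy.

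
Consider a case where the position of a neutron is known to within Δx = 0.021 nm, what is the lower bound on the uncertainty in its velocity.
1.499 km/s

Using the Heisenberg uncertainty principle and Δp = mΔv:
ΔxΔp ≥ ℏ/2
Δx(mΔv) ≥ ℏ/2

The minimum uncertainty in velocity is:
Δv_min = ℏ/(2mΔx)
Δv_min = (1.055e-34 J·s) / (2 × 1.675e-27 kg × 2.100e-11 m)
Δv_min = 1.499e+03 m/s = 1.499 km/s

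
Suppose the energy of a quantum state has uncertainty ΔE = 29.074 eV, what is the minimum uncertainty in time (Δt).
11.320 as

Using the energy-time uncertainty principle:
ΔEΔt ≥ ℏ/2

The minimum uncertainty in time is:
Δt_min = ℏ/(2ΔE)
Δt_min = (1.055e-34 J·s) / (2 × 4.658e-18 J)
Δt_min = 1.132e-17 s = 11.320 as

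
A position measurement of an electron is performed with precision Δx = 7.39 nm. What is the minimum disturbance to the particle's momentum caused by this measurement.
7.135 × 10^-27 kg·m/s

The uncertainty principle implies that measuring position disturbs momentum:
ΔxΔp ≥ ℏ/2

When we measure position with precision Δx, we necessarily introduce a momentum uncertainty:
Δp ≥ ℏ/(2Δx)
Δp_min = (1.055e-34 J·s) / (2 × 7.390e-09 m)
Δp_min = 7.135e-27 kg·m/s

The more precisely we measure position, the greater the momentum disturbance.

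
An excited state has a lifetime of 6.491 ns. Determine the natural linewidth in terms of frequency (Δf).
12.260 MHz

Using the energy-time uncertainty principle and E = hf:
ΔEΔt ≥ ℏ/2
hΔf·Δt ≥ ℏ/2

The minimum frequency uncertainty is:
Δf = ℏ/(2hτ) = 1/(4πτ)
Δf = 1/(4π × 6.491e-09 s)
Δf = 1.226e+07 Hz = 12.260 MHz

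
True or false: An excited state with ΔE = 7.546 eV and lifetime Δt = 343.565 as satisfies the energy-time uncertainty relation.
Yes, it satisfies the uncertainty relation.

Calculate the product ΔEΔt:
ΔE = 7.546 eV = 1.209e-18 J
ΔEΔt = (1.209e-18 J) × (3.436e-16 s)
ΔEΔt = 4.154e-34 J·s

Compare to the minimum allowed value ℏ/2:
ℏ/2 = 5.273e-35 J·s

Since ΔEΔt = 4.154e-34 J·s ≥ 5.273e-35 J·s = ℏ/2,
this satisfies the uncertainty relation.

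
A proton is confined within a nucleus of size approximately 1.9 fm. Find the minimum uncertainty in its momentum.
2.775 × 10^-20 kg·m/s

Using the Heisenberg uncertainty principle:
ΔxΔp ≥ ℏ/2

With Δx ≈ L = 1.900e-15 m (the confinement size):
Δp_min = ℏ/(2Δx)
Δp_min = (1.055e-34 J·s) / (2 × 1.900e-15 m)
Δp_min = 2.775e-20 kg·m/s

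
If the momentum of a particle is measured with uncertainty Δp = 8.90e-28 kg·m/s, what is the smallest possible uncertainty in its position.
59.246 nm

Using the Heisenberg uncertainty principle:
ΔxΔp ≥ ℏ/2

The minimum uncertainty in position is:
Δx_min = ℏ/(2Δp)
Δx_min = (1.055e-34 J·s) / (2 × 8.900e-28 kg·m/s)
Δx_min = 5.925e-08 m = 59.246 nm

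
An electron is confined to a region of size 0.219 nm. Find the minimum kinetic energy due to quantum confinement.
198.598 meV

Using the uncertainty principle:

1. Position uncertainty: Δx ≈ 2.190e-10 m
2. Minimum momentum uncertainty: Δp = ℏ/(2Δx) = 2.408e-25 kg·m/s
3. Minimum kinetic energy:
   KE = (Δp)²/(2m) = (2.408e-25)²/(2 × 9.109e-31 kg)
   KE = 3.182e-20 J = 198.598 meV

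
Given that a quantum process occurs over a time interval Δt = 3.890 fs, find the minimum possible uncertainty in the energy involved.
84.603 meV

Using the energy-time uncertainty principle:
ΔEΔt ≥ ℏ/2

The minimum uncertainty in energy is:
ΔE_min = ℏ/(2Δt)
ΔE_min = (1.055e-34 J·s) / (2 × 3.890e-15 s)
ΔE_min = 1.355e-20 J = 84.603 meV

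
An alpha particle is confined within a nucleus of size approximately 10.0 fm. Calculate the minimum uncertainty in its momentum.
5.273 × 10^-21 kg·m/s

Using the Heisenberg uncertainty principle:
ΔxΔp ≥ ℏ/2

With Δx ≈ L = 1.000e-14 m (the confinement size):
Δp_min = ℏ/(2Δx)
Δp_min = (1.055e-34 J·s) / (2 × 1.000e-14 m)
Δp_min = 5.273e-21 kg·m/s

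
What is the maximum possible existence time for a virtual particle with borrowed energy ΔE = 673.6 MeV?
4.886 × 10^-25 s

Using the energy-time uncertainty principle:
ΔEΔt ≥ ℏ/2

For a virtual particle borrowing energy ΔE, the maximum lifetime is:
Δt_max = ℏ/(2ΔE)

Converting energy:
ΔE = 673.6 MeV = 1.079e-10 J

Δt_max = (1.055e-34 J·s) / (2 × 1.079e-10 J)
Δt_max = 4.886e-25 s = 4.886 × 10^-25 s

Virtual particles with higher borrowed energy exist for shorter times.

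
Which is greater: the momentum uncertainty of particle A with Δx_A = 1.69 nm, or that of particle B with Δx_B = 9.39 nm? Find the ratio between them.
Particle A has the larger minimum momentum uncertainty, by a factor of 5.56.

For each particle, the minimum momentum uncertainty is Δp_min = ℏ/(2Δx):

Particle A: Δp_A = ℏ/(2×1.690e-09 m) = 3.120e-26 kg·m/s
Particle B: Δp_B = ℏ/(2×9.390e-09 m) = 5.615e-27 kg·m/s

Ratio: Δp_A/Δp_B = 5.56

Since Δp_min ∝ 1/Δx, the particle with smaller position uncertainty (A) has larger momentum uncertainty.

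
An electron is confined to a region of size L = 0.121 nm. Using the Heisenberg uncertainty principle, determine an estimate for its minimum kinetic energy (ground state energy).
650.567 meV

Using the uncertainty principle to estimate ground state energy:

1. The position uncertainty is approximately the confinement size:
   Δx ≈ L = 1.210e-10 m

2. From ΔxΔp ≥ ℏ/2, the minimum momentum uncertainty is:
   Δp ≈ ℏ/(2L) = 4.358e-25 kg·m/s

3. The kinetic energy is approximately:
   KE ≈ (Δp)²/(2m) = (4.358e-25)²/(2 × 9.109e-31 kg)
   KE ≈ 1.042e-19 J = 650.567 meV

This is an order-of-magnitude estimate of the ground state energy.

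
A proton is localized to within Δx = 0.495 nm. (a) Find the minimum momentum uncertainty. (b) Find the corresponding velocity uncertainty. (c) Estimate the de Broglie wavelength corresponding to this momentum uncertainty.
(a) Δp_min = 1.065 × 10^-25 kg·m/s
(b) Δv_min = 63.686 m/s
(c) λ_dB = 6.220 nm

Step-by-step:

(a) From the uncertainty principle:
Δp_min = ℏ/(2Δx) = (1.055e-34 J·s)/(2 × 4.950e-10 m) = 1.065e-25 kg·m/s

(b) The velocity uncertainty:
Δv = Δp/m = (1.065e-25 kg·m/s)/(1.673e-27 kg) = 6.369e+01 m/s = 63.686 m/s

(c) The de Broglie wavelength for this momentum:
λ = h/p = (6.626e-34 J·s)/(1.065e-25 kg·m/s) = 6.220e-09 m = 6.220 nm

Note: The de Broglie wavelength is comparable to the localization size, as expected from wave-particle duality.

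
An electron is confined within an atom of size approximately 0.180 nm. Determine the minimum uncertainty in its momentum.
2.929 × 10^-25 kg·m/s

Using the Heisenberg uncertainty principle:
ΔxΔp ≥ ℏ/2

With Δx ≈ L = 1.800e-10 m (the confinement size):
Δp_min = ℏ/(2Δx)
Δp_min = (1.055e-34 J·s) / (2 × 1.800e-10 m)
Δp_min = 2.929e-25 kg·m/s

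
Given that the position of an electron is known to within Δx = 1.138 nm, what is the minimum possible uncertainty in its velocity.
50.865 km/s

Using the Heisenberg uncertainty principle and Δp = mΔv:
ΔxΔp ≥ ℏ/2
Δx(mΔv) ≥ ℏ/2

The minimum uncertainty in velocity is:
Δv_min = ℏ/(2mΔx)
Δv_min = (1.055e-34 J·s) / (2 × 9.109e-31 kg × 1.138e-09 m)
Δv_min = 5.086e+04 m/s = 50.865 km/s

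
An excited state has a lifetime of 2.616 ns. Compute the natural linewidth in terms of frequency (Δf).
30.420 MHz

Using the energy-time uncertainty principle and E = hf:
ΔEΔt ≥ ℏ/2
hΔf·Δt ≥ ℏ/2

The minimum frequency uncertainty is:
Δf = ℏ/(2hτ) = 1/(4πτ)
Δf = 1/(4π × 2.616e-09 s)
Δf = 3.042e+07 Hz = 30.420 MHz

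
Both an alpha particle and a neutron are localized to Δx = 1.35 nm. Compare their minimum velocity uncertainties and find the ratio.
The neutron has the larger minimum velocity uncertainty, by a ratio of 4.0.

For both particles, Δp_min = ℏ/(2Δx) = 3.906e-26 kg·m/s (same for both).

The velocity uncertainty is Δv = Δp/m:
- alpha particle: Δv = 3.906e-26 / 6.645e-27 = 5.878e+00 m/s = 5.878 m/s
- neutron: Δv = 3.906e-26 / 1.675e-27 = 2.332e+01 m/s = 23.319 m/s

Ratio: 2.332e+01 / 5.878e+00 = 4.0

The lighter particle has larger velocity uncertainty because Δv ∝ 1/m.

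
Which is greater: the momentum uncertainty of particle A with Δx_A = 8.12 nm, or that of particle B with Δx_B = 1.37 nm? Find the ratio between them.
Particle B has the larger minimum momentum uncertainty, by a factor of 5.93.

For each particle, the minimum momentum uncertainty is Δp_min = ℏ/(2Δx):

Particle A: Δp_A = ℏ/(2×8.120e-09 m) = 6.494e-27 kg·m/s
Particle B: Δp_B = ℏ/(2×1.370e-09 m) = 3.849e-26 kg·m/s

Ratio: Δp_B/Δp_A = 5.93

Since Δp_min ∝ 1/Δx, the particle with smaller position uncertainty (B) has larger momentum uncertainty.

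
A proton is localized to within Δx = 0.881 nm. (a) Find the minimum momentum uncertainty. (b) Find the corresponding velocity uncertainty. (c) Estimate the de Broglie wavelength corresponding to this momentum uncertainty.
(a) Δp_min = 5.985 × 10^-26 kg·m/s
(b) Δv_min = 35.783 m/s
(c) λ_dB = 11.071 nm

Step-by-step:

(a) From the uncertainty principle:
Δp_min = ℏ/(2Δx) = (1.055e-34 J·s)/(2 × 8.810e-10 m) = 5.985e-26 kg·m/s

(b) The velocity uncertainty:
Δv = Δp/m = (5.985e-26 kg·m/s)/(1.673e-27 kg) = 3.578e+01 m/s = 35.783 m/s

(c) The de Broglie wavelength for this momentum:
λ = h/p = (6.626e-34 J·s)/(5.985e-26 kg·m/s) = 1.107e-08 m = 11.071 nm

Note: The de Broglie wavelength is comparable to the localization size, as expected from wave-particle duality.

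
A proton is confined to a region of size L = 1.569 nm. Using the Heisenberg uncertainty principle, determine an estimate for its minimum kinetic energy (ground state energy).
2.107 μeV

Using the uncertainty principle to estimate ground state energy:

1. The position uncertainty is approximately the confinement size:
   Δx ≈ L = 1.569e-09 m

2. From ΔxΔp ≥ ℏ/2, the minimum momentum uncertainty is:
   Δp ≈ ℏ/(2L) = 3.361e-26 kg·m/s

3. The kinetic energy is approximately:
   KE ≈ (Δp)²/(2m) = (3.361e-26)²/(2 × 1.673e-27 kg)
   KE ≈ 3.376e-25 J = 2.107 μeV

This is an order-of-magnitude estimate of the ground state energy.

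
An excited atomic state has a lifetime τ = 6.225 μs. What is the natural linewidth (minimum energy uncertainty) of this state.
52.868 peV

Using the energy-time uncertainty principle:
ΔEΔt ≥ ℏ/2

The lifetime τ represents the time uncertainty Δt.
The natural linewidth (minimum energy uncertainty) is:

ΔE = ℏ/(2τ)
ΔE = (1.055e-34 J·s) / (2 × 6.225e-06 s)
ΔE = 8.470e-30 J = 52.868 peV

This natural linewidth limits the precision of spectroscopic measurements.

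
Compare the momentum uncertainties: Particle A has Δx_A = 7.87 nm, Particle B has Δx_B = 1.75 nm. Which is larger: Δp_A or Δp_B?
Particle B has the larger minimum momentum uncertainty, by a factor of 4.50.

For each particle, the minimum momentum uncertainty is Δp_min = ℏ/(2Δx):

Particle A: Δp_A = ℏ/(2×7.870e-09 m) = 6.700e-27 kg·m/s
Particle B: Δp_B = ℏ/(2×1.750e-09 m) = 3.013e-26 kg·m/s

Ratio: Δp_B/Δp_A = 4.50

Since Δp_min ∝ 1/Δx, the particle with smaller position uncertainty (B) has larger momentum uncertainty.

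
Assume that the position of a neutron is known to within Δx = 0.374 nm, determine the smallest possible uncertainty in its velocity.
84.174 m/s

Using the Heisenberg uncertainty principle and Δp = mΔv:
ΔxΔp ≥ ℏ/2
Δx(mΔv) ≥ ℏ/2

The minimum uncertainty in velocity is:
Δv_min = ℏ/(2mΔx)
Δv_min = (1.055e-34 J·s) / (2 × 1.675e-27 kg × 3.740e-10 m)
Δv_min = 8.417e+01 m/s = 84.174 m/s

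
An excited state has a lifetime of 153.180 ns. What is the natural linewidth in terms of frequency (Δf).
519.503 kHz

Using the energy-time uncertainty principle and E = hf:
ΔEΔt ≥ ℏ/2
hΔf·Δt ≥ ℏ/2

The minimum frequency uncertainty is:
Δf = ℏ/(2hτ) = 1/(4πτ)
Δf = 1/(4π × 1.532e-07 s)
Δf = 5.195e+05 Hz = 519.503 kHz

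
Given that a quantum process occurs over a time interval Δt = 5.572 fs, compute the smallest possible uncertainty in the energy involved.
59.064 meV

Using the energy-time uncertainty principle:
ΔEΔt ≥ ℏ/2

The minimum uncertainty in energy is:
ΔE_min = ℏ/(2Δt)
ΔE_min = (1.055e-34 J·s) / (2 × 5.572e-15 s)
ΔE_min = 9.463e-21 J = 59.064 meV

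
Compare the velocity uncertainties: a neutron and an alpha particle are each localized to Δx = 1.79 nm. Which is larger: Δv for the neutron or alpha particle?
The neutron has the larger minimum velocity uncertainty, by a ratio of 4.0.

For both particles, Δp_min = ℏ/(2Δx) = 2.946e-26 kg·m/s (same for both).

The velocity uncertainty is Δv = Δp/m:
- neutron: Δv = 2.946e-26 / 1.675e-27 = 1.759e+01 m/s = 17.587 m/s
- alpha particle: Δv = 2.946e-26 / 6.645e-27 = 4.433e+00 m/s = 4.433 m/s

Ratio: 1.759e+01 / 4.433e+00 = 4.0

The lighter particle has larger velocity uncertainty because Δv ∝ 1/m.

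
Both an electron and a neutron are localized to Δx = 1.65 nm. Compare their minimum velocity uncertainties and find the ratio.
The electron has the larger minimum velocity uncertainty, by a ratio of 1838.7.

For both particles, Δp_min = ℏ/(2Δx) = 3.196e-26 kg·m/s (same for both).

The velocity uncertainty is Δv = Δp/m:
- electron: Δv = 3.196e-26 / 9.109e-31 = 3.508e+04 m/s = 35.081 km/s
- neutron: Δv = 3.196e-26 / 1.675e-27 = 1.908e+01 m/s = 19.079 m/s

Ratio: 3.508e+04 / 1.908e+01 = 1838.7

The lighter particle has larger velocity uncertainty because Δv ∝ 1/m.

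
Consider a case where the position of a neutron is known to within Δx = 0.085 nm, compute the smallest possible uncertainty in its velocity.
370.366 m/s

Using the Heisenberg uncertainty principle and Δp = mΔv:
ΔxΔp ≥ ℏ/2
Δx(mΔv) ≥ ℏ/2

The minimum uncertainty in velocity is:
Δv_min = ℏ/(2mΔx)
Δv_min = (1.055e-34 J·s) / (2 × 1.675e-27 kg × 8.500e-11 m)
Δv_min = 3.704e+02 m/s = 370.366 m/s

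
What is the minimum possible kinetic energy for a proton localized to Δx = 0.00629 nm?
131.115 meV

Localizing a particle requires giving it sufficient momentum uncertainty:

1. From uncertainty principle: Δp ≥ ℏ/(2Δx)
   Δp_min = (1.055e-34 J·s) / (2 × 6.290e-12 m)
   Δp_min = 8.383e-24 kg·m/s

2. This momentum uncertainty corresponds to kinetic energy:
   KE ≈ (Δp)²/(2m) = (8.383e-24)²/(2 × 1.673e-27 kg)
   KE = 2.101e-20 J = 131.115 meV

Tighter localization requires more energy.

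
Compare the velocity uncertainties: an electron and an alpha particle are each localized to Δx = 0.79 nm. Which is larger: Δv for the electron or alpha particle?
The electron has the larger minimum velocity uncertainty, by a ratio of 7294.3.

For both particles, Δp_min = ℏ/(2Δx) = 6.675e-26 kg·m/s (same for both).

The velocity uncertainty is Δv = Δp/m:
- electron: Δv = 6.675e-26 / 9.109e-31 = 7.327e+04 m/s = 73.271 km/s
- alpha particle: Δv = 6.675e-26 / 6.645e-27 = 1.004e+01 m/s = 10.045 m/s

Ratio: 7.327e+04 / 1.004e+01 = 7294.3

The lighter particle has larger velocity uncertainty because Δv ∝ 1/m.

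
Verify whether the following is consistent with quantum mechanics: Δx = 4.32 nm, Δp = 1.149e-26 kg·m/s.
No, it violates the uncertainty principle (impossible measurement).

Calculate the product ΔxΔp:
ΔxΔp = (4.320e-09 m) × (1.149e-26 kg·m/s)
ΔxΔp = 4.964e-35 J·s

Compare to the minimum allowed value ℏ/2:
ℏ/2 = 5.273e-35 J·s

Since ΔxΔp = 4.964e-35 J·s < 5.273e-35 J·s = ℏ/2,
the measurement violates the uncertainty principle.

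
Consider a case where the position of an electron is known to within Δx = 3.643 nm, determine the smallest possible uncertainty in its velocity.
15.889 km/s

Using the Heisenberg uncertainty principle and Δp = mΔv:
ΔxΔp ≥ ℏ/2
Δx(mΔv) ≥ ℏ/2

The minimum uncertainty in velocity is:
Δv_min = ℏ/(2mΔx)
Δv_min = (1.055e-34 J·s) / (2 × 9.109e-31 kg × 3.643e-09 m)
Δv_min = 1.589e+04 m/s = 15.889 km/s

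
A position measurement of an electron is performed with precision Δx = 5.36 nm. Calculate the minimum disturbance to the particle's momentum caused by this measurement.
9.837 × 10^-27 kg·m/s

The uncertainty principle implies that measuring position disturbs momentum:
ΔxΔp ≥ ℏ/2

When we measure position with precision Δx, we necessarily introduce a momentum uncertainty:
Δp ≥ ℏ/(2Δx)
Δp_min = (1.055e-34 J·s) / (2 × 5.360e-09 m)
Δp_min = 9.837e-27 kg·m/s

The more precisely we measure position, the greater the momentum disturbance.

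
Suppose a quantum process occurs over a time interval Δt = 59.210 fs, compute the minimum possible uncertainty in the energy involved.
5.558 meV

Using the energy-time uncertainty principle:
ΔEΔt ≥ ℏ/2

The minimum uncertainty in energy is:
ΔE_min = ℏ/(2Δt)
ΔE_min = (1.055e-34 J·s) / (2 × 5.921e-14 s)
ΔE_min = 8.905e-22 J = 5.558 meV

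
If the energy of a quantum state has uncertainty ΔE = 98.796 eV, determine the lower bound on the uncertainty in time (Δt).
3.331 as

Using the energy-time uncertainty principle:
ΔEΔt ≥ ℏ/2

The minimum uncertainty in time is:
Δt_min = ℏ/(2ΔE)
Δt_min = (1.055e-34 J·s) / (2 × 1.583e-17 J)
Δt_min = 3.331e-18 s = 3.331 as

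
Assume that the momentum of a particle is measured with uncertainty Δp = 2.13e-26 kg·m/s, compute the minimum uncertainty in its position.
2.476 nm

Using the Heisenberg uncertainty principle:
ΔxΔp ≥ ℏ/2

The minimum uncertainty in position is:
Δx_min = ℏ/(2Δp)
Δx_min = (1.055e-34 J·s) / (2 × 2.130e-26 kg·m/s)
Δx_min = 2.476e-09 m = 2.476 nm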